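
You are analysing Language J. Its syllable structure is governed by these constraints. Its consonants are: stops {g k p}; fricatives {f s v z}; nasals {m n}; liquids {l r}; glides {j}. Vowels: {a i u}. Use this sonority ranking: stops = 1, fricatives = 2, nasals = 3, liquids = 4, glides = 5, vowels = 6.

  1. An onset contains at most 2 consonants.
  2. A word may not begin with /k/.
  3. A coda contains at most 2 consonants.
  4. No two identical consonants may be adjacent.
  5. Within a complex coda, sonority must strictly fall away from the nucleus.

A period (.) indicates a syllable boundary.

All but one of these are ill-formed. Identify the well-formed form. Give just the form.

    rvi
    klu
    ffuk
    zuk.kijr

rvi

rvi — σ1 onset /rv/ (2C), coda /∅/ ok → well-formed
klu — violates constraint 2: word begins with /k/ → ill-formed
ffuk — violates constraint 4: adjacent identical consonants /ff/ → ill-formed
zuk.kijr — violates constraint 4: adjacent identical consonants /kk/ → ill-formed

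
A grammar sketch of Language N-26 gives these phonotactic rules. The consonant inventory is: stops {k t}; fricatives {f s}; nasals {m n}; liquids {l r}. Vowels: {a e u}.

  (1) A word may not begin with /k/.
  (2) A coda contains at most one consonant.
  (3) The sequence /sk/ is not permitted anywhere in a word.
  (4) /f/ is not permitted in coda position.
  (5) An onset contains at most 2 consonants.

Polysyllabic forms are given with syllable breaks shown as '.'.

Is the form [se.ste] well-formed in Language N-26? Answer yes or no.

[se.ste] — σ1 onset /s/, coda /∅/ ok; σ2 onset /st/ (2C), coda /∅/ ok → well-formed

yes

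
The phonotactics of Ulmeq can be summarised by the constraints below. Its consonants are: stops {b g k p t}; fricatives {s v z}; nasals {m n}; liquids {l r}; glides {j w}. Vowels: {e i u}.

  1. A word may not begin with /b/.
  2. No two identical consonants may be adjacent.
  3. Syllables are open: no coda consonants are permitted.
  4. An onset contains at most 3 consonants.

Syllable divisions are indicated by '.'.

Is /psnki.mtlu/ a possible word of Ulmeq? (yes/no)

no

/psnki.mtlu/ — violates constraint 4: syllable 1 onset /psnk/ has 4 consonants (> 3) → ill-formed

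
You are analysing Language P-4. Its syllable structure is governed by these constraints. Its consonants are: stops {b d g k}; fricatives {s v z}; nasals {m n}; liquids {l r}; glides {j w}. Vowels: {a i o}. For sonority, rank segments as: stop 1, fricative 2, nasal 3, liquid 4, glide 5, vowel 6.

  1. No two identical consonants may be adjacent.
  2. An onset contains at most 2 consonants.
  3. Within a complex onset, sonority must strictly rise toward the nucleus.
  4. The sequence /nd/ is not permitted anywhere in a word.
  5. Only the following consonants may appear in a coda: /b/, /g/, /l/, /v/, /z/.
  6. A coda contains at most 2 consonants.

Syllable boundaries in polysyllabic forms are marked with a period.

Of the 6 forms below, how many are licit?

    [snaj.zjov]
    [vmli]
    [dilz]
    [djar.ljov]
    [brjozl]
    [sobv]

[snaj.zjov] — violates constraint 5: syllable 1 coda contains /j/, which is not a licensed coda consonant → illicit
[vmli] — violates constraint 2: syllable 1 onset /vml/ has 3 consonants (> 2) → illicit
[dilz] — σ1 onset /d/, coda /lz/ (2C) ok → licit
[djar.ljov] — violates constraint 5: syllable 1 coda contains /r/, which is not a licensed coda consonant → illicit
[brjozl] — violates constraint 2: syllable 1 onset /brj/ has 3 consonants (> 2) → illicit
[sobv] — σ1 onset /s/, coda /bv/ (2C) ok → licit
Licit: [dilz], [sobv] → 2.

2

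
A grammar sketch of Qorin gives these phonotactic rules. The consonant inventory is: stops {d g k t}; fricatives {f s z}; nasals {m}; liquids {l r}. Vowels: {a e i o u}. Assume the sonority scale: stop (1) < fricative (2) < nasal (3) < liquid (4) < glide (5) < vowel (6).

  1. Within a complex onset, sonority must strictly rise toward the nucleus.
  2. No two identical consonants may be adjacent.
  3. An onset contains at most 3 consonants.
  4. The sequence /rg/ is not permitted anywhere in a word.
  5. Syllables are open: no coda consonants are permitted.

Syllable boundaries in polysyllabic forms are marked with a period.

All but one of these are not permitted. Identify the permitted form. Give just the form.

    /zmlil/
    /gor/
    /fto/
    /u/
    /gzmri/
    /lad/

/zmlil/ — violates constraint 5: syllable 1 coda /l/ has 1 consonant (> 0) → not permitted
/gor/ — violates constraint 5: syllable 1 coda /r/ has 1 consonant (> 0) → not permitted
/fto/ — violates constraint 1: syllable 1 onset /ft/: /f/ (fricative, 2) → /t/ (stop, 1) does not rise → not permitted
/u/ — σ1 onset /∅/, coda /∅/ ok → permitted
/gzmri/ — violates constraint 3: syllable 1 onset /gzmr/ has 4 consonants (> 3) → not permitted
/lad/ — violates constraint 5: syllable 1 coda /d/ has 1 consonant (> 0) → not permitted

/u/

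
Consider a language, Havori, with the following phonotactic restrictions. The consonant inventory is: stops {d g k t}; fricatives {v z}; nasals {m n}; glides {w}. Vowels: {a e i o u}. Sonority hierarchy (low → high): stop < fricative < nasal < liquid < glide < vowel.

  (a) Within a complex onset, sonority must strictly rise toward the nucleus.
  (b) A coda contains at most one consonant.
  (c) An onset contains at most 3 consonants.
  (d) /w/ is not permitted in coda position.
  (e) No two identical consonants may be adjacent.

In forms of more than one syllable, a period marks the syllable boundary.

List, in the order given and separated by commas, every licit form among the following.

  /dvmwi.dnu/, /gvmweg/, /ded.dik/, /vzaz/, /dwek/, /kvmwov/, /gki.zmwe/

/dwek/

/dvmwi.dnu/ — violates constraint (c): syllable 1 onset /dvmw/ has 4 consonants (> 3) → illicit
/gvmweg/ — violates constraint (c): syllable 1 onset /gvmw/ has 4 consonants (> 3) → illicit
/ded.dik/ — violates constraint (e): adjacent identical consonants /dd/ → illicit
/vzaz/ — violates constraint (a): syllable 1 onset /vz/: /v/ (fricative, 2) → /z/ (fricative, 2) does not rise → illicit
/dwek/ — σ1 onset /dw/ (1→5 rises), coda /k/ ok → licit
/kvmwov/ — violates constraint (c): syllable 1 onset /kvmw/ has 4 consonants (> 3) → illicit
/gki.zmwe/ — violates constraint (a): syllable 1 onset /gk/: /g/ (stop, 1) → /k/ (stop, 1) does not rise → illicit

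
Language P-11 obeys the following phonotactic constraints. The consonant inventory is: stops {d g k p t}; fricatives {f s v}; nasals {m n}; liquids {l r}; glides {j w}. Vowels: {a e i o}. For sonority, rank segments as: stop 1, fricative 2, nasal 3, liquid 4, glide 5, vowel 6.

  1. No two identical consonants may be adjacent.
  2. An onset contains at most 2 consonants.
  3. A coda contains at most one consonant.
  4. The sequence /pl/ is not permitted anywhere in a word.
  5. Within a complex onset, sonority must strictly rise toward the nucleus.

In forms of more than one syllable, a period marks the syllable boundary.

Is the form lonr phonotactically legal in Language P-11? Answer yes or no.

lonr — violates constraint 3: syllable 1 coda /nr/ has 2 consonants (> 1) → phonotactically illegal

no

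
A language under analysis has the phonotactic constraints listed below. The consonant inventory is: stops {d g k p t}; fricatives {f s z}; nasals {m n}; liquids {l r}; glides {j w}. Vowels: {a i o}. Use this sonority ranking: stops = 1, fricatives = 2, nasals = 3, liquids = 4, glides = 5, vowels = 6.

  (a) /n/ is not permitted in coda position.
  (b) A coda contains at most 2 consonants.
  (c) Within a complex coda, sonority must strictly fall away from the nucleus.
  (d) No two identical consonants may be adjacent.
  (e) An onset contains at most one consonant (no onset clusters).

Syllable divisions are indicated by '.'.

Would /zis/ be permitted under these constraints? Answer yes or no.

/zis/ — σ1 onset /z/, coda /s/ ok → permitted

yes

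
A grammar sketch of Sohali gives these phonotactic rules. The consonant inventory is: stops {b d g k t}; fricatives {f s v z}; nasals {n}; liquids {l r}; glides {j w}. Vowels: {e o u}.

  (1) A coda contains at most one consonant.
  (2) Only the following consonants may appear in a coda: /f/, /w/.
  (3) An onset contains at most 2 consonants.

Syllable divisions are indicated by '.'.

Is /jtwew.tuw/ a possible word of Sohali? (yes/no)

no

/jtwew.tuw/ — violates constraint 3: syllable 1 onset /jtw/ has 3 consonants (> 2) → not permitted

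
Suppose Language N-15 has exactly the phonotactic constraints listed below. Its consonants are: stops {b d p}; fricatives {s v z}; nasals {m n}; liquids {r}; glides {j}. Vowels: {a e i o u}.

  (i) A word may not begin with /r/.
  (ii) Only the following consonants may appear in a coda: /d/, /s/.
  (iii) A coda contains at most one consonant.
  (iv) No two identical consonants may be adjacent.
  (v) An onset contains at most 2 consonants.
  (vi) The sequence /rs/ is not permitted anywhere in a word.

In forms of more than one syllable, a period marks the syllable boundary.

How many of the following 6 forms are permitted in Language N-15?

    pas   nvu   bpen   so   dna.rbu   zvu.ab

pas — σ1 onset /p/, coda /s/ ok → permitted
nvu — σ1 onset /nv/ (2C), coda /∅/ ok → permitted
bpen — violates constraint (ii): syllable 1 coda contains /n/, which is not a licensed coda consonant → not permitted
so — σ1 onset /s/, coda /∅/ ok → permitted
dna.rbu — σ1 onset /dn/ (2C), coda /∅/ ok; σ2 onset /rb/ (2C), coda /∅/ ok → permitted
zvu.ab — violates constraint (ii): syllable 2 coda contains /b/, which is not a licensed coda consonant → not permitted
Permitted: pas, nvu, so, dna.rbu → 4.

4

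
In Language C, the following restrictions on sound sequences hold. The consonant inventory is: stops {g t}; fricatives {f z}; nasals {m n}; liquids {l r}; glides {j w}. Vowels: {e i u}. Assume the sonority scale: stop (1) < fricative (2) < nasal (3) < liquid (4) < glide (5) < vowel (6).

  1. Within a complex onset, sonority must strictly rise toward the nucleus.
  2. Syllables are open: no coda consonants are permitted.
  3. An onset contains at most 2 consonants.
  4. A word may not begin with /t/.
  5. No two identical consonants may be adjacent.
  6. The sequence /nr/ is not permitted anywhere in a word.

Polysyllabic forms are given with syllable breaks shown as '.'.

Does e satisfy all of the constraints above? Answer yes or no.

e — σ1 onset /∅/, coda /∅/ ok → well-formed

yes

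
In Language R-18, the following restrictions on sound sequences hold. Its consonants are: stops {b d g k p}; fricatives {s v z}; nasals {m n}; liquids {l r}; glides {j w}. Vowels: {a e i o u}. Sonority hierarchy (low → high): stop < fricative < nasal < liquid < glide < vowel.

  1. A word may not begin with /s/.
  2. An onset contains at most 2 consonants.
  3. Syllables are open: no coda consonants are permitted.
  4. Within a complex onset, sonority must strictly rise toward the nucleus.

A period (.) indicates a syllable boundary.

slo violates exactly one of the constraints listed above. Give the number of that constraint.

1

slo: word begins with /s/.
This is a violation of constraint 1: "A word may not begin with /s/."
The remaining constraints (2, 3, 4) are satisfied.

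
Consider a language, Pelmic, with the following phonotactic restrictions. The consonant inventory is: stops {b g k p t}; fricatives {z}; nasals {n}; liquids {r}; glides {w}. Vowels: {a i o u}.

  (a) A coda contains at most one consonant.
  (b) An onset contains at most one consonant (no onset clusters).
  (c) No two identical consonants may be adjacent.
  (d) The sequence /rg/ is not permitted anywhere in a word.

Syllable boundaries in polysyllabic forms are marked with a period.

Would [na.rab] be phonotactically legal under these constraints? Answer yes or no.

[na.rab] — σ1 onset /n/, coda /∅/ ok; σ2 onset /r/, coda /b/ ok → phonotactically legal

yes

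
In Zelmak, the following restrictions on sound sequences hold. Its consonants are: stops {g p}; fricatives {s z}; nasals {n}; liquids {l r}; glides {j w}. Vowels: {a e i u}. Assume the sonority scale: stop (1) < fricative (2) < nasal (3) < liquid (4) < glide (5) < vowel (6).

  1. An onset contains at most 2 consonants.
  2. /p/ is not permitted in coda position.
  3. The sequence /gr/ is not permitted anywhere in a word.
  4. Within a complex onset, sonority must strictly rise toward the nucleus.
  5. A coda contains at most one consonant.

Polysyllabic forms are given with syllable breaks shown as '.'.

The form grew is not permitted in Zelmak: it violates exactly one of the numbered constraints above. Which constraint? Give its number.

3

grew: contains banned sequence /gr/.
This is a violation of constraint 3: "The sequence /gr/ is not permitted anywhere in a word."
The remaining constraints (1, 2, 4, 5) are satisfied.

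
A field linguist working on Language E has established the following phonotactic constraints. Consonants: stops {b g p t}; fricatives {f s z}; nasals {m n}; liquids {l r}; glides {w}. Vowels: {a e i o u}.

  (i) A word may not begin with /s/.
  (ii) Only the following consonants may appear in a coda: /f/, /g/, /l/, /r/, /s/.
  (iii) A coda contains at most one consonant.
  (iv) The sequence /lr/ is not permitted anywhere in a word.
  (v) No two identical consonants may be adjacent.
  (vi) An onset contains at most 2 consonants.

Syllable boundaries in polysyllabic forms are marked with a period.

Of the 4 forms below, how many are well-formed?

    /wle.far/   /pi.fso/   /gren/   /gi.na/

/wle.far/ — σ1 onset /wl/ (2C), coda /∅/ ok; σ2 onset /f/, coda /r/ ok → well-formed
/pi.fso/ — σ1 onset /p/, coda /∅/ ok; σ2 onset /fs/ (2C), coda /∅/ ok → well-formed
/gren/ — violates constraint (ii): syllable 1 coda contains /n/, which is not a licensed coda consonant → ill-formed
/gi.na/ — σ1 onset /g/, coda /∅/ ok; σ2 onset /n/, coda /∅/ ok → well-formed
Well-formed: /wle.far/, /pi.fso/, /gi.na/ → 3.

3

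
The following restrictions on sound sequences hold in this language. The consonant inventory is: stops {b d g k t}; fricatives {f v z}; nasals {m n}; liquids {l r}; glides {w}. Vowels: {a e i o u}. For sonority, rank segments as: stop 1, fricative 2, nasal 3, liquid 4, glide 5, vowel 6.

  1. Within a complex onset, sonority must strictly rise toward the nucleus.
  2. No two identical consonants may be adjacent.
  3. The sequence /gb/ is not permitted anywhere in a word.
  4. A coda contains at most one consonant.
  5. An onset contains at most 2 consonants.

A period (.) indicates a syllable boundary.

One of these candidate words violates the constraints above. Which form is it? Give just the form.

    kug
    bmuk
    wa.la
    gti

gti

kug — σ1 onset /k/, coda /g/ ok → permitted
bmuk — σ1 onset /bm/ (1→3 rises), coda /k/ ok → permitted
wa.la — σ1 onset /w/, coda /∅/ ok; σ2 onset /l/, coda /∅/ ok → permitted
gti — violates constraint 1: syllable 1 onset /gt/: /g/ (stop, 1) → /t/ (stop, 1) does not rise → not permitted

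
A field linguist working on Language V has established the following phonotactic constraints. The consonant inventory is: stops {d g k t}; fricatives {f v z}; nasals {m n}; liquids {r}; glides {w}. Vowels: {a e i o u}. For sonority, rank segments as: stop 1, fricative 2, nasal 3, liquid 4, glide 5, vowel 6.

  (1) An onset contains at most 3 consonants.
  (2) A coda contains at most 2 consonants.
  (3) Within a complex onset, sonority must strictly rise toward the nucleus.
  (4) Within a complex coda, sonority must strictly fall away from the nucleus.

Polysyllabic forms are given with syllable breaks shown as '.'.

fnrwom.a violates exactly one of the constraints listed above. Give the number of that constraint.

fnrwom.a: syllable 1 onset /fnrw/ has 4 consonants (> 3).
This is a violation of constraint 1: "An onset contains at most 3 consonants."
The remaining constraints (2, 3, 4) are satisfied.

1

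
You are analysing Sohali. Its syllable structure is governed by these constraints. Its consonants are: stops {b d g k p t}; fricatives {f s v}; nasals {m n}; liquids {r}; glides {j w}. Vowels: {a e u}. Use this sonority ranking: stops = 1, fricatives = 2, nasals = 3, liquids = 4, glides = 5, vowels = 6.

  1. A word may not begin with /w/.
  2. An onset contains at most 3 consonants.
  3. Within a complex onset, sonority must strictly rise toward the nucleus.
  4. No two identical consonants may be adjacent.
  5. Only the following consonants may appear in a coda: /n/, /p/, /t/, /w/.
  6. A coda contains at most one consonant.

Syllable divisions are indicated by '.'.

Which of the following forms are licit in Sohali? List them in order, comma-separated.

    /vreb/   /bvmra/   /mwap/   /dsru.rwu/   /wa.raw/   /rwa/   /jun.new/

/mwap/, /dsru.rwu/, /rwa/

/vreb/ — violates constraint 5: syllable 1 coda contains /b/, which is not a licensed coda consonant → illicit
/bvmra/ — violates constraint 2: syllable 1 onset /bvmr/ has 4 consonants (> 3) → illicit
/mwap/ — σ1 onset /mw/ (3→5 rises), coda /p/ ok → licit
/dsru.rwu/ — σ1 onset /dsr/ (1→2→4 rises), coda /∅/ ok; σ2 onset /rw/ (4→5 rises), coda /∅/ ok → licit
/wa.raw/ — violates constraint 1: word begins with /w/ → illicit
/rwa/ — σ1 onset /rw/ (4→5 rises), coda /∅/ ok → licit
/jun.new/ — violates constraint 4: adjacent identical consonants /nn/ → illicit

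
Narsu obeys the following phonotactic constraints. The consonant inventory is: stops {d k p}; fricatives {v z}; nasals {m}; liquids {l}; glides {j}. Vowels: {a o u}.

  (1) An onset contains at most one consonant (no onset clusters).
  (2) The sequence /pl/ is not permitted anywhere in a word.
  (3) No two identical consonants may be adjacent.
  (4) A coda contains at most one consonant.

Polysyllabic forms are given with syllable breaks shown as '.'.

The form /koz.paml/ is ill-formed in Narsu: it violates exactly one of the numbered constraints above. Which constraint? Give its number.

/koz.paml/: syllable 2 coda /ml/ has 2 consonants (> 1).
This is a violation of constraint 4: "A coda contains at most one consonant."
The remaining constraints (1, 2, 3) are satisfied.

4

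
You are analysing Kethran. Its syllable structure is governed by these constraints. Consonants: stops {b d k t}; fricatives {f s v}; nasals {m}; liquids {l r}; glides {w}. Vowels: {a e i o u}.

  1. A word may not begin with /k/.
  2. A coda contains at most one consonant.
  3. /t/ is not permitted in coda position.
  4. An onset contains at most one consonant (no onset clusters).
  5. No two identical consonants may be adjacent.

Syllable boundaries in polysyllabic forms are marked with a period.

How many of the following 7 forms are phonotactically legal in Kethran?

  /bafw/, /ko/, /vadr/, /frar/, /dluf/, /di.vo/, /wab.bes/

/bafw/ — violates constraint 2: syllable 1 coda /fw/ has 2 consonants (> 1) → phonotactically illegal
/ko/ — violates constraint 1: word begins with /k/ → phonotactically illegal
/vadr/ — violates constraint 2: syllable 1 coda /dr/ has 2 consonants (> 1) → phonotactically illegal
/frar/ — violates constraint 4: syllable 1 onset /fr/ has 2 consonants (> 1) → phonotactically illegal
/dluf/ — violates constraint 4: syllable 1 onset /dl/ has 2 consonants (> 1) → phonotactically illegal
/di.vo/ — σ1 onset /d/, coda /∅/ ok; σ2 onset /v/, coda /∅/ ok → phonotactically legal
/wab.bes/ — violates constraint 5: adjacent identical consonants /bb/ → phonotactically illegal
Phonotactically legal: /di.vo/ → 1.

1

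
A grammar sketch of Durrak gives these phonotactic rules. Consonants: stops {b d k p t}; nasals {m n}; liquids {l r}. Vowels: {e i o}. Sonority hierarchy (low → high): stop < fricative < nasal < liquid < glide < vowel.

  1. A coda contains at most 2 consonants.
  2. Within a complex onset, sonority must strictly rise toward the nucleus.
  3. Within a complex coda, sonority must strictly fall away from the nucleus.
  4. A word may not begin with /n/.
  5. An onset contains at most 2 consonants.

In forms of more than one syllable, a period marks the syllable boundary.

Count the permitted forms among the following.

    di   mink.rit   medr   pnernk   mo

di — σ1 onset /d/, coda /∅/ ok → permitted
mink.rit — σ1 onset /m/, coda /nk/ (3→1 falls) ok; σ2 onset /r/, coda /t/ ok → permitted
medr — violates constraint 3: syllable 1 coda /dr/: /d/ (stop, 1) → /r/ (liquid, 4) does not fall → not permitted
pnernk — violates constraint 1: syllable 1 coda /rnk/ has 3 consonants (> 2) → not permitted
mo — σ1 onset /m/, coda /∅/ ok → permitted
Permitted: di, mink.rit, mo → 3.

3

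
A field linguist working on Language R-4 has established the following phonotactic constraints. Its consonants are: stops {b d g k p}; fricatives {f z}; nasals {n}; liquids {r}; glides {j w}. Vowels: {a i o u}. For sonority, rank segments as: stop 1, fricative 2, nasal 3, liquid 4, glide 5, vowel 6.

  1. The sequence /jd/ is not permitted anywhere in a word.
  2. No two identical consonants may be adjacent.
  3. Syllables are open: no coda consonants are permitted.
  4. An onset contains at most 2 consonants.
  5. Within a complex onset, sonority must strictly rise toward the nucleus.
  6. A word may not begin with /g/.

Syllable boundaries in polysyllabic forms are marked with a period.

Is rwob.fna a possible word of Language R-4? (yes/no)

no

rwob.fna — violates constraint 3: syllable 1 coda /b/ has 1 consonant (> 0) → illicit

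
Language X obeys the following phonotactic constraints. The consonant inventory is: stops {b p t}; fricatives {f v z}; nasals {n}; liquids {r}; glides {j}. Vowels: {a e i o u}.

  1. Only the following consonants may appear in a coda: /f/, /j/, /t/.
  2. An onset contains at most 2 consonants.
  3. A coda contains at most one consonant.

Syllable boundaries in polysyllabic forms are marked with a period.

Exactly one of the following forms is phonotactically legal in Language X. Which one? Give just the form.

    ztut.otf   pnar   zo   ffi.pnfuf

zo

ztut.otf — violates constraint 3: syllable 2 coda /tf/ has 2 consonants (> 1) → phonotactically illegal
pnar — violates constraint 1: syllable 1 coda contains /r/, which is not a licensed coda consonant → phonotactically illegal
zo — σ1 onset /z/, coda /∅/ ok → phonotactically legal
ffi.pnfuf — violates constraint 2: syllable 2 onset /pnf/ has 3 consonants (> 2) → phonotactically illegal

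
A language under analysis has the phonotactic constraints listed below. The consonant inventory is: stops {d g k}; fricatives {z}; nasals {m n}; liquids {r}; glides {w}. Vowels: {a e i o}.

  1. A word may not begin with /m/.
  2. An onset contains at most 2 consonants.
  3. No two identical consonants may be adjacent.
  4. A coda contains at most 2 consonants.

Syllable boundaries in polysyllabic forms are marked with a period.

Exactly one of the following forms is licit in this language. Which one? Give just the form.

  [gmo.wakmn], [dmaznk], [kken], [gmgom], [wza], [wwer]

[gmo.wakmn] — violates constraint 4: syllable 2 coda /kmn/ has 3 consonants (> 2) → illicit
[dmaznk] — violates constraint 4: syllable 1 coda /znk/ has 3 consonants (> 2) → illicit
[kken] — violates constraint 3: adjacent identical consonants /kk/ → illicit
[gmgom] — violates constraint 2: syllable 1 onset /gmg/ has 3 consonants (> 2) → illicit
[wza] — σ1 onset /wz/ (2C), coda /∅/ ok → licit
[wwer] — violates constraint 3: adjacent identical consonants /ww/ → illicit

[wza]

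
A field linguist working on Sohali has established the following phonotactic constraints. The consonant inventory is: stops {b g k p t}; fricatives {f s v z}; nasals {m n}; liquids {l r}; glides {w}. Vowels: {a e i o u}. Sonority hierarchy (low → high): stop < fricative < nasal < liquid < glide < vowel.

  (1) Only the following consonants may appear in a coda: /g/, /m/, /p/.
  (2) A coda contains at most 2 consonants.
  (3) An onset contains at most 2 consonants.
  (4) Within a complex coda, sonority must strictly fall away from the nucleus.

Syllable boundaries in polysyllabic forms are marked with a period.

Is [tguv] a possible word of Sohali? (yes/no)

no

[tguv] — violates constraint 1: syllable 1 coda contains /v/, which is not a licensed coda consonant → not permitted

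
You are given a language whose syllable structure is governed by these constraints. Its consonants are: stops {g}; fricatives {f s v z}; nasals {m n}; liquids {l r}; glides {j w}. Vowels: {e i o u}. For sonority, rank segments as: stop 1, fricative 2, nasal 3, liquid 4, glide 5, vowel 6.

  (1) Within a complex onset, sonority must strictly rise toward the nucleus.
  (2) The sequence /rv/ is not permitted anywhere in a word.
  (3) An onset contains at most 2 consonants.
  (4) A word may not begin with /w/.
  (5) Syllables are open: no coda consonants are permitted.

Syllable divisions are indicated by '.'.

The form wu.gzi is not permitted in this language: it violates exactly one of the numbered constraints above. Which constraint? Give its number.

4

wu.gzi: word begins with /w/.
This is a violation of constraint 4: "A word may not begin with /w/."
The remaining constraints (1, 2, 3, 5) are satisfied.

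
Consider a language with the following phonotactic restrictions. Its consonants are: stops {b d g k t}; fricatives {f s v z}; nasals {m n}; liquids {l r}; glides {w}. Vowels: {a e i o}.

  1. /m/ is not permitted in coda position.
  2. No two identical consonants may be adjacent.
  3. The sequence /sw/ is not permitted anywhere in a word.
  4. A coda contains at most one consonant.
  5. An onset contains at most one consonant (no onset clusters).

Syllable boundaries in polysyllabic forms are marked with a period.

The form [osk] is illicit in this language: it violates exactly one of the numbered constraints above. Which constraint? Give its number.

4

[osk]: syllable 1 coda /sk/ has 2 consonants (> 1).
This is a violation of constraint 4: "A coda contains at most one consonant."
The remaining constraints (1, 2, 3, 5) are satisfied.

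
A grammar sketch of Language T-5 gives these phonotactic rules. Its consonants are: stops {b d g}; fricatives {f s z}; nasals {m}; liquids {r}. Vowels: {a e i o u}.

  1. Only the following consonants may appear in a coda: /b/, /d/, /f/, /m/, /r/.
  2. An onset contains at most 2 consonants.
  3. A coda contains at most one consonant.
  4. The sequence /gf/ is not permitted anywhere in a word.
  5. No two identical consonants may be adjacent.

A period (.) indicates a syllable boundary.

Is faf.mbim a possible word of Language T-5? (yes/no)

faf.mbim — σ1 onset /f/, coda /f/ ok; σ2 onset /mb/ (2C), coda /m/ ok → phonotactically legal

yes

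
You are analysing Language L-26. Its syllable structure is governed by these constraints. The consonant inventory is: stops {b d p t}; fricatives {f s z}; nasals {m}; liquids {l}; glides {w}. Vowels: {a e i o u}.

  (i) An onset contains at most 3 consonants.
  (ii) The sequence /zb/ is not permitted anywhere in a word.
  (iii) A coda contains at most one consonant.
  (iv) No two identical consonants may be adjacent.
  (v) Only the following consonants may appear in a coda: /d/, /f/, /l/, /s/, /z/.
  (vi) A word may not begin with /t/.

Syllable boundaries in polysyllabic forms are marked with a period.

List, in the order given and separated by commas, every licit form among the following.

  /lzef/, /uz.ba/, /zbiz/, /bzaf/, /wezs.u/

/lzef/ — σ1 onset /lz/ (2C), coda /f/ ok → licit
/uz.ba/ — violates constraint (ii): contains banned sequence /zb/ → illicit
/zbiz/ — violates constraint (ii): contains banned sequence /zb/ → illicit
/bzaf/ — σ1 onset /bz/ (2C), coda /f/ ok → licit
/wezs.u/ — violates constraint (iii): syllable 1 coda /zs/ has 2 consonants (> 1) → illicit

/lzef/, /bzaf/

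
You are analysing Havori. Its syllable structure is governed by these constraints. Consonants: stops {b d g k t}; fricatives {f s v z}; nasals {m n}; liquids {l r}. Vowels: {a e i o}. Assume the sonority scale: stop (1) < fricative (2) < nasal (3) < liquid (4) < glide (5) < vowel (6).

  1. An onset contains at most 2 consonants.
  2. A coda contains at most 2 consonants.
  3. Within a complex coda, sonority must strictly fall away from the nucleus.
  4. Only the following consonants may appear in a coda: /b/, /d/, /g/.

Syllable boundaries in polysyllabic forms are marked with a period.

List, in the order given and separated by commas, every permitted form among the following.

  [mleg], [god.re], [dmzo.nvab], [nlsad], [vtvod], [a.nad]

[mleg] — σ1 onset /ml/ (2C), coda /g/ ok → permitted
[god.re] — σ1 onset /g/, coda /d/ ok; σ2 onset /r/, coda /∅/ ok → permitted
[dmzo.nvab] — violates constraint 1: syllable 1 onset /dmz/ has 3 consonants (> 2) → not permitted
[nlsad] — violates constraint 1: syllable 1 onset /nls/ has 3 consonants (> 2) → not permitted
[vtvod] — violates constraint 1: syllable 1 onset /vtv/ has 3 consonants (> 2) → not permitted
[a.nad] — σ1 onset /∅/, coda /∅/ ok; σ2 onset /n/, coda /d/ ok → permitted

[mleg], [god.re], [a.nad]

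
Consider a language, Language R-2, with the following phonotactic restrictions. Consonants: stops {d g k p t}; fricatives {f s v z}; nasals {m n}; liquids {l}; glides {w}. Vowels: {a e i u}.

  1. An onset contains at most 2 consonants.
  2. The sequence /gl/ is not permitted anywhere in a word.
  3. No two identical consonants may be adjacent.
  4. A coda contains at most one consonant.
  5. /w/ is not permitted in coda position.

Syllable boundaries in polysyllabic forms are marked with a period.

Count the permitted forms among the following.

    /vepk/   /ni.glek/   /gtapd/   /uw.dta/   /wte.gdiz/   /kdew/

1

/vepk/ — violates constraint 4: syllable 1 coda /pk/ has 2 consonants (> 1) → not permitted
/ni.glek/ — violates constraint 2: contains banned sequence /gl/ → not permitted
/gtapd/ — violates constraint 4: syllable 1 coda /pd/ has 2 consonants (> 1) → not permitted
/uw.dta/ — violates constraint 5: syllable 1 coda contains /w/ → not permitted
/wte.gdiz/ — σ1 onset /wt/ (2C), coda /∅/ ok; σ2 onset /gd/ (2C), coda /z/ ok → permitted
/kdew/ — violates constraint 5: syllable 1 coda contains /w/ → not permitted
Permitted: /wte.gdiz/ → 1.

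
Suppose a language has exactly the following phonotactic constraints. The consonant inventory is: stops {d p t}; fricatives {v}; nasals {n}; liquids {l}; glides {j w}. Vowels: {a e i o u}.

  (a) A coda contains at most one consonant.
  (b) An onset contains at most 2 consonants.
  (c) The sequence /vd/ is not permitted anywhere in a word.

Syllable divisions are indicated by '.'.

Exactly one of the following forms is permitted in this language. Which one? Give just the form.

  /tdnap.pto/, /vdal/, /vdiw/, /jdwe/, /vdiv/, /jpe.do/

/jpe.do/

/tdnap.pto/ — violates constraint (b): syllable 1 onset /tdn/ has 3 consonants (> 2) → not permitted
/vdal/ — violates constraint (c): contains banned sequence /vd/ → not permitted
/vdiw/ — violates constraint (c): contains banned sequence /vd/ → not permitted
/jdwe/ — violates constraint (b): syllable 1 onset /jdw/ has 3 consonants (> 2) → not permitted
/vdiv/ — violates constraint (c): contains banned sequence /vd/ → not permitted
/jpe.do/ — σ1 onset /jp/ (2C), coda /∅/ ok; σ2 onset /d/, coda /∅/ ok → permitted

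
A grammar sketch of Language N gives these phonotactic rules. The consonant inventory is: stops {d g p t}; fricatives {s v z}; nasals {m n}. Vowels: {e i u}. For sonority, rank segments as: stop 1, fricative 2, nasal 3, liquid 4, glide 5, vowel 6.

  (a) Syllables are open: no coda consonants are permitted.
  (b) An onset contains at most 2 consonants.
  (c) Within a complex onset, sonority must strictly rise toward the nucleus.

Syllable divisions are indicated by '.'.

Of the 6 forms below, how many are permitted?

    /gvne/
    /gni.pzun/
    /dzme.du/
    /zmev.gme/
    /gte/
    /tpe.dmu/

0

/gvne/ — violates constraint (b): syllable 1 onset /gvn/ has 3 consonants (> 2) → not permitted
/gni.pzun/ — violates constraint (a): syllable 2 coda /n/ has 1 consonant (> 0) → not permitted
/dzme.du/ — violates constraint (b): syllable 1 onset /dzm/ has 3 consonants (> 2) → not permitted
/zmev.gme/ — violates constraint (a): syllable 1 coda /v/ has 1 consonant (> 0) → not permitted
/gte/ — violates constraint (c): syllable 1 onset /gt/: /g/ (stop, 1) → /t/ (stop, 1) does not rise → not permitted
/tpe.dmu/ — violates constraint (c): syllable 1 onset /tp/: /t/ (stop, 1) → /p/ (stop, 1) does not rise → not permitted
No form is permitted → 0.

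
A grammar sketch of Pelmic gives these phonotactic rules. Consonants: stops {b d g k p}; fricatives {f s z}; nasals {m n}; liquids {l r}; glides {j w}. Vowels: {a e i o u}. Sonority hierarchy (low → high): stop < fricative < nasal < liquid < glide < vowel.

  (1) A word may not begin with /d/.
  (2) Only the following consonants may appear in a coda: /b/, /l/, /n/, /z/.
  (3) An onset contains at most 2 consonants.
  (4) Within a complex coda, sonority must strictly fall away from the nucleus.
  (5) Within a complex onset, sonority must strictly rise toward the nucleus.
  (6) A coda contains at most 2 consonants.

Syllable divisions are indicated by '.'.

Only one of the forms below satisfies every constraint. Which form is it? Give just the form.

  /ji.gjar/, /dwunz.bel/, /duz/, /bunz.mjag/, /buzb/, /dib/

/ji.gjar/ — violates constraint 2: syllable 2 coda contains /r/, which is not a licensed coda consonant → phonotactically illegal
/dwunz.bel/ — violates constraint 1: word begins with /d/ → phonotactically illegal
/duz/ — violates constraint 1: word begins with /d/ → phonotactically illegal
/bunz.mjag/ — violates constraint 2: syllable 2 coda contains /g/, which is not a licensed coda consonant → phonotactically illegal
/buzb/ — σ1 onset /b/, coda /zb/ (2→1 falls) ok → phonotactically legal
/dib/ — violates constraint 1: word begins with /d/ → phonotactically illegal

/buzb/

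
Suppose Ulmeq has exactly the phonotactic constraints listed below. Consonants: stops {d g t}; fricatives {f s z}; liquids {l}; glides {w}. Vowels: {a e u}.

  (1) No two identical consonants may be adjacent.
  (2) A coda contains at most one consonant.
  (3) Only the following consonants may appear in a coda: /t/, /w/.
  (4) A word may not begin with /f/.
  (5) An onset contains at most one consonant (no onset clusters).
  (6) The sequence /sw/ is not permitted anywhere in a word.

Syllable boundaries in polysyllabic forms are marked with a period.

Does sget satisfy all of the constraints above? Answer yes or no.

sget — violates constraint 5: syllable 1 onset /sg/ has 2 consonants (> 1) → ill-formed

no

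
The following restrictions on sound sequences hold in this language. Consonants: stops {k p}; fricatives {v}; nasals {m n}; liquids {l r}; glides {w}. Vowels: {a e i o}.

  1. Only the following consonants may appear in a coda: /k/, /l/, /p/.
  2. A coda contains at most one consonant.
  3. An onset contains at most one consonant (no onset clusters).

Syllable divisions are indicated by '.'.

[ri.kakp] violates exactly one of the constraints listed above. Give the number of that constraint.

[ri.kakp]: syllable 2 coda /kp/ has 2 consonants (> 1).
This is a violation of constraint 2: "A coda contains at most one consonant."
The remaining constraints (1, 3) are satisfied.

2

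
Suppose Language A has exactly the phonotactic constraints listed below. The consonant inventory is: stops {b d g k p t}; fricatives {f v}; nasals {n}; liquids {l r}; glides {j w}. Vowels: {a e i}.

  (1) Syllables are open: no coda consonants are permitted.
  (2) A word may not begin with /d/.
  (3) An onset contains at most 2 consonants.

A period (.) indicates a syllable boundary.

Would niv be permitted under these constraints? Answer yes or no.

no

niv — violates constraint 1: syllable 1 coda /v/ has 1 consonant (> 0) → not permitted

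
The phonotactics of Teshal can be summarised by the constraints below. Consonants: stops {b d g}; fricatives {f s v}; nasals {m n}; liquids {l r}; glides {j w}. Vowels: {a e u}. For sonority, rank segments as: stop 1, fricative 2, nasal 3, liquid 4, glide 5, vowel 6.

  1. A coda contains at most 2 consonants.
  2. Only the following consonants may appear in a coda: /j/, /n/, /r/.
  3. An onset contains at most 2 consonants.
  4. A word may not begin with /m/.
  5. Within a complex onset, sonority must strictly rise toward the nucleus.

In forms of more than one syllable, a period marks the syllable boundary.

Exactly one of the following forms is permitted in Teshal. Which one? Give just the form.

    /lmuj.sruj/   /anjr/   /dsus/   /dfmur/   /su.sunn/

/lmuj.sruj/ — violates constraint 5: syllable 1 onset /lm/: /l/ (liquid, 4) → /m/ (nasal, 3) does not rise → not permitted
/anjr/ — violates constraint 1: syllable 1 coda /njr/ has 3 consonants (> 2) → not permitted
/dsus/ — violates constraint 2: syllable 1 coda contains /s/, which is not a licensed coda consonant → not permitted
/dfmur/ — violates constraint 3: syllable 1 onset /dfm/ has 3 consonants (> 2) → not permitted
/su.sunn/ — σ1 onset /s/, coda /∅/ ok; σ2 onset /s/, coda /nn/ (2C) ok → permitted

/su.sunn/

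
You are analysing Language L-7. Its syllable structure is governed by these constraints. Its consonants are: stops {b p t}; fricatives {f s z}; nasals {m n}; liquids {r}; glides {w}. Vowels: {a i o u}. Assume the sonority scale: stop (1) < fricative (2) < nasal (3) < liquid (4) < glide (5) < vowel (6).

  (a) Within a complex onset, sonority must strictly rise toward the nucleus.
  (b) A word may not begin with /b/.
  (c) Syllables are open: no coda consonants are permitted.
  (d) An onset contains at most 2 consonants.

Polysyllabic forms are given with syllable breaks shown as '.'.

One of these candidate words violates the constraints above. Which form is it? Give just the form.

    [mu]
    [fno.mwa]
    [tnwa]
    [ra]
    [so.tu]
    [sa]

[tnwa]

[mu] — σ1 onset /m/, coda /∅/ ok → permitted
[fno.mwa] — σ1 onset /fn/ (2→3 rises), coda /∅/ ok; σ2 onset /mw/ (3→5 rises), coda /∅/ ok → permitted
[tnwa] — violates constraint (d): syllable 1 onset /tnw/ has 3 consonants (> 2) → not permitted
[ra] — σ1 onset /r/, coda /∅/ ok → permitted
[so.tu] — σ1 onset /s/, coda /∅/ ok; σ2 onset /t/, coda /∅/ ok → permitted
[sa] — σ1 onset /s/, coda /∅/ ok → permitted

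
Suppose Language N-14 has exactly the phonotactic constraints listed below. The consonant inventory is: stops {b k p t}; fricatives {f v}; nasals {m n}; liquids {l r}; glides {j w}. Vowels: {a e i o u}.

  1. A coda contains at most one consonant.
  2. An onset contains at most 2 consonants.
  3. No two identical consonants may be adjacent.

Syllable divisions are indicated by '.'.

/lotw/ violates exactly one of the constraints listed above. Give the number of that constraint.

1

/lotw/: syllable 1 coda /tw/ has 2 consonants (> 1).
This is a violation of constraint 1: "A coda contains at most one consonant."
The remaining constraints (2, 3) are satisfied.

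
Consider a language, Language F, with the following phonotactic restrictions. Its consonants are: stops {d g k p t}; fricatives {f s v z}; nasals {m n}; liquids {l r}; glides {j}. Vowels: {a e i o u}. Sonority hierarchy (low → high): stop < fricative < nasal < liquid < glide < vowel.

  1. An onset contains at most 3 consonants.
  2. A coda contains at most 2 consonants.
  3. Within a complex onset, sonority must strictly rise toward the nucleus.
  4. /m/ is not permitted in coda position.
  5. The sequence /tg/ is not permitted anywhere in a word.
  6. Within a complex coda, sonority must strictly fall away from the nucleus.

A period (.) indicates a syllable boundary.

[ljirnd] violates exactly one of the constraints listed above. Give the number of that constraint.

2

[ljirnd]: syllable 1 coda /rnd/ has 3 consonants (> 2).
This is a violation of constraint 2: "A coda contains at most 2 consonants."
The remaining constraints (1, 3, 4, 5, 6) are satisfied.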